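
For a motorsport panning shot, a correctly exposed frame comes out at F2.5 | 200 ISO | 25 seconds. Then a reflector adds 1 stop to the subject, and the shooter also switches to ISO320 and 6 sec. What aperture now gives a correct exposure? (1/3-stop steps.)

Scene light: 1 stop brighter.
ISO: 200 → 250 → 320 — 2/3 stop raised (brighter).
Shutter speed: 25 → 20 → 15 → 13 → 10 → 8 → 6 — 2 stops faster (darker).
Net so far: 1/3 stop darker. Aperture: f/2.5 → f/2.2.

f/2.2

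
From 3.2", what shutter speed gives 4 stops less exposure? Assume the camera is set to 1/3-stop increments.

1/5s

Shutter speed: 3.2 → 2.5 → 2 → 1.6 → 1.3 → 1 → 0.8 → 0.6 → 0.5 → 0.4 → 0.3 → 1/4 → 1/5 — 4 stops shorter (darker).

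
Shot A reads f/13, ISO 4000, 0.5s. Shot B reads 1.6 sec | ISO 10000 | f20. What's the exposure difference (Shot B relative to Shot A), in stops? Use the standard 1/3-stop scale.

Aperture: f/13 → f/14 → f/16 → f/18 → f/20 — 1 1/3 stops narrower (darker).
Shutter speed: 0.5 → 0.6 → 0.8 → 1 → 1.3 → 1.6 — 1 2/3 stops longer (brighter).
ISO: 4000 → 5000 → 6400 → 8000 → 10000 — 1 1/3 stops higher (brighter).
Net: −1 1/3 +1 2/3 +1 1/3 = +1 2/3 stops.

1 2/3 stops brighter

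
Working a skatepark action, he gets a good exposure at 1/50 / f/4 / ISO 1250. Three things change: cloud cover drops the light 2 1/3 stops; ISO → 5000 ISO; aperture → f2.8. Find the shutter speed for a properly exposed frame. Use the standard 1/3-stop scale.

1/80s

Scene light: 2 1/3 stops darker.
ISO: 1250 → 1600 → 2000 → 2500 → 3200 → 4000 → 5000 — 2 stops raised (brighter).
Aperture: f/4 → f/3.5 → f/3.2 → f/2.8 — 1 stop wider (brighter).
Net so far: 2/3 stop brighter. Shutter speed: 1/50 → 1/60 → 1/80.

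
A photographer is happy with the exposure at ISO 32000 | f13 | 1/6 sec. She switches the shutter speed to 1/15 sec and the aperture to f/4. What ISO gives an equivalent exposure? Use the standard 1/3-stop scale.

Shutter speed: 1/6 → 1/8 → 1/10 → 1/13 → 1/15 — 1 1/3 stops shorter (darker).
Aperture: f/13 → f/11 → f/10 → f/9 → f/8 → f/7.1 → f/6.3 → f/5.6 → f/5 → f/4.5 → f/4 — 3 1/3 stops wider (brighter).
Net change so far: 2 stops brighter. Offset with the ISO: 32000 → 25600 → 20000 → 16000 → 12800 → 10000 → 8000.

ISO 8000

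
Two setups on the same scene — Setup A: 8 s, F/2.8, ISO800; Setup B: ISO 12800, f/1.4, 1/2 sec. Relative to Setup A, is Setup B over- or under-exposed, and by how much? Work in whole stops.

2 stops brighter

Aperture: f/2.8 → f/2 → f/1.4 — 2 stops wider (brighter).
Shutter speed: 8 → 4 → 2 → 1 → 1/2 — 4 stops shorter (darker).
ISO: 800 → 1600 → 3200 → 6400 → 12800 — 4 stops raised (brighter).
Net: +2 −4 +4 = +2 stops.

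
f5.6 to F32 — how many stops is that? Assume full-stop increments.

5 stops

f/5.6 → f/8 → f/11 → f/16 → f/22 → f/32 — count the steps: 5 stops.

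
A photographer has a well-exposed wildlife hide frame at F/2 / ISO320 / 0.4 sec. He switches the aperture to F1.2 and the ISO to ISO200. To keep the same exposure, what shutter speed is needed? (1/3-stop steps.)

Aperture: f/2 → f/1.8 → f/1.6 → f/1.4 → f/1.2 — 1 1/3 stops opened up (brighter).
ISO: 320 → 250 → 200 — 2/3 stop lower (darker).
Net change so far: 2/3 stop brighter. Offset with the shutter speed: 0.4 → 0.3 → 1/4.

1/4s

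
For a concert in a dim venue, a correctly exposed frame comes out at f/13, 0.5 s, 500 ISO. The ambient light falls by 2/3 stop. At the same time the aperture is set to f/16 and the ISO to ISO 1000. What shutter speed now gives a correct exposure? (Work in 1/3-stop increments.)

0.6 s

Scene light: 2/3 stop darker.
Aperture: f/13 → f/14 → f/16 — 2/3 stop narrower (darker).
ISO: 500 → 640 → 800 → 1000 — 1 stop higher (brighter).
Net so far: 1/3 stop darker. Shutter speed: 0.5 → 0.6.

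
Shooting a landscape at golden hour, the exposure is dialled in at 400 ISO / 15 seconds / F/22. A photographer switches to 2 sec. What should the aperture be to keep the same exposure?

f/8

Shutter speed: 15 → 8 → 4 → 2 — 3 stops faster (darker).
Need 3 stops brighter from the aperture: f/22 → f/16 → f/11 → f/8.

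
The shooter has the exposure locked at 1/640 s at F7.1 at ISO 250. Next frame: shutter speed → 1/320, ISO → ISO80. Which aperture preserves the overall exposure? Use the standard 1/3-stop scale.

Shutter speed: 1/640 → 1/500 → 1/400 → 1/320 — 1 stop longer (brighter).
ISO: 250 → 200 → 160 → 125 → 100 → 80 — 1 2/3 stops dropped (darker).
Net change so far: 2/3 stop darker. Offset with the aperture: f/7.1 → f/6.3 → f/5.6.

f/5.6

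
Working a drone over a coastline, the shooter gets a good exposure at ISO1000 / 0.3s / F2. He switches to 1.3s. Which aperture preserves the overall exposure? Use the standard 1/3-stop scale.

Shutter speed: 0.3 → 0.4 → 0.5 → 0.6 → 0.8 → 1 → 1.3 — 2 stops longer (brighter).
Need 2 stops darker from the aperture: f/2 → f/2.2 → f/2.5 → f/2.8 → f/3.2 → f/3.5 → f/4.

f/4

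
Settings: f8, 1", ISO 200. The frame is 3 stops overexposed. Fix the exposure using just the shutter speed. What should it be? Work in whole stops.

Overexposed by 3 stops → need 3 stops darker.
Shutter speed: 1 → 1/2 → 1/4 → 1/8.

1/8s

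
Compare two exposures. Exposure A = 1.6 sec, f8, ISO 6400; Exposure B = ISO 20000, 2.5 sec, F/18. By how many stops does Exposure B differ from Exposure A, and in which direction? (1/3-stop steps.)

Aperture: f/8 → f/9 → f/10 → f/11 → f/13 → f/14 → f/16 → f/18 — 2 1/3 stops smaller aperture (darker).
Shutter speed: 1.6 → 2 → 2.5 — 2/3 stop slower (brighter).
ISO: 6400 → 8000 → 10000 → 12800 → 16000 → 20000 — 1 2/3 stops raised (brighter).
Net: −2 1/3 +2/3 +1 2/3 = 0 stops.

same exposure (0 stops)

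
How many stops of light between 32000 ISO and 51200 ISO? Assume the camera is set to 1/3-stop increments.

32000 → 40000 → 51200 — count the steps: 2 third-stops = 2/3 stop.

2/3 stop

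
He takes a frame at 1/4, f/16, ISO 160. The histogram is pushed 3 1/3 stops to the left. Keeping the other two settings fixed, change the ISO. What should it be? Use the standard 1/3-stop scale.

Underexposed by 3 1/3 stops → need 3 1/3 stops brighter.
ISO: 160 → 200 → 250 → 320 → 400 → 500 → 640 → 800 → 1000 → 1250 → 1600.

ISO 1600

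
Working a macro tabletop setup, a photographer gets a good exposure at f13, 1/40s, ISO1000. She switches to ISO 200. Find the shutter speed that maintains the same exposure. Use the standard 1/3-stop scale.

ISO: 1000 → 800 → 640 → 500 → 400 → 320 → 250 → 200 — 2 1/3 stops lower (darker).
Need 2 1/3 stops brighter from the shutter speed: 1/40 → 1/30 → 1/25 → 1/20 → 1/15 → 1/13 → 1/10 → 1/8.

1/8s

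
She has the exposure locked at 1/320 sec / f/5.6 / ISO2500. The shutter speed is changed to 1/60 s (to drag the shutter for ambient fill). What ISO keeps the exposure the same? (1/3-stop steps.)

ISO 500

Shutter speed: 1/320 → 1/250 → 1/200 → 1/160 → 1/125 → 1/100 → 1/80 → 1/60 — 2 1/3 stops slower (brighter).
Need 2 1/3 stops darker from the ISO: 2500 → 2000 → 1600 → 1250 → 1000 → 800 → 640 → 500.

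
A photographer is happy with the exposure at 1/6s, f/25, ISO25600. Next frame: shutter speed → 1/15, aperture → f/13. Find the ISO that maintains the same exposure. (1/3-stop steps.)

ISO 16000

Shutter speed: 1/6 → 1/8 → 1/10 → 1/13 → 1/15 — 1 1/3 stops faster (darker).
Aperture: f/25 → f/22 → f/20 → f/18 → f/16 → f/14 → f/13 — 2 stops wider (brighter).
Net change so far: 2/3 stop brighter. Offset with the ISO: 25600 → 20000 → 16000.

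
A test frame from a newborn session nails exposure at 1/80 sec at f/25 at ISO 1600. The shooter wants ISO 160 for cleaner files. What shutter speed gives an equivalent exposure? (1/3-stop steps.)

ISO: 1600 → 1250 → 1000 → 800 → 640 → 500 → 400 → 320 → 250 → 200 → 160 — 3 1/3 stops dropped (darker).
Need 3 1/3 stops brighter from the shutter speed: 1/80 → 1/60 → 1/50 → 1/40 → 1/30 → 1/25 → 1/20 → 1/15 → 1/13 → 1/10 → 1/8.

1/8s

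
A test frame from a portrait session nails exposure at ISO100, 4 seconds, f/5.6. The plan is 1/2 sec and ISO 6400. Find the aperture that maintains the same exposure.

Shutter speed: 4 → 2 → 1 → 1/2 — 3 stops shorter (darker).
ISO: 100 → 200 → 400 → 800 → 1600 → 3200 → 6400 — 6 stops raised (brighter).
Net change so far: 3 stops brighter. Offset with the aperture: f/5.6 → f/8 → f/11 → f/16.

f/16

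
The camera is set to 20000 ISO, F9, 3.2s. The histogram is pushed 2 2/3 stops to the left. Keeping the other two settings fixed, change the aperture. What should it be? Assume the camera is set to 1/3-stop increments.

f/3.5

Underexposed by 2 2/3 stops → need 2 2/3 stops brighter.
Aperture: f/9 → f/8 → f/7.1 → f/6.3 → f/5.6 → f/5 → f/4.5 → f/4 → f/3.5.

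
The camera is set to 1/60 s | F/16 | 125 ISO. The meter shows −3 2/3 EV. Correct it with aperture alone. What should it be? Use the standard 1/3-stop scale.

f/4.5

Underexposed by 3 2/3 stops → need 3 2/3 stops brighter.
Aperture: f/16 → f/14 → f/13 → f/11 → f/10 → f/9 → f/8 → f/7.1 → f/6.3 → f/5.6 → f/5 → f/4.5.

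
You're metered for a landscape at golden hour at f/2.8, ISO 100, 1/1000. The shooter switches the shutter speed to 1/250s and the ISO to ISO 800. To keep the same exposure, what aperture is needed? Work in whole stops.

Shutter speed: 1/1000 → 1/500 → 1/250 — 2 stops longer (brighter).
ISO: 100 → 200 → 400 → 800 — 3 stops raised (brighter).
Net change so far: 5 stops brighter. Offset with the aperture: f/2.8 → f/4 → f/5.6 → f/8 → f/11 → f/16.

f/16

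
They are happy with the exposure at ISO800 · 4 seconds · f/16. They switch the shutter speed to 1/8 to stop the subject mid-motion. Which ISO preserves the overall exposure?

Shutter speed: 4 → 2 → 1 → 1/2 → 1/4 → 1/8 — 5 stops faster (darker).
Need 5 stops brighter from the ISO: 800 → 1600 → 3200 → 6400 → 12800 → 25600.

ISO 25600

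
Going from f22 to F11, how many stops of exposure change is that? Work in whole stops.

2 stops

f/22 → f/16 → f/11 — count the steps: 2 stops.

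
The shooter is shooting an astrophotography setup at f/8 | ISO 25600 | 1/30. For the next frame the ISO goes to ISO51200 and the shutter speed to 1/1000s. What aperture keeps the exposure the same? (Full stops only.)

f/2

ISO: 25600 → 51200 — 1 stop raised (brighter).
Shutter speed: 1/30 → 1/60 → 1/125 → 1/250 → 1/500 → 1/1000 — 5 stops faster (darker).
Net change so far: 4 stops darker. Offset with the aperture: f/8 → f/5.6 → f/4 → f/2.8 → f/2.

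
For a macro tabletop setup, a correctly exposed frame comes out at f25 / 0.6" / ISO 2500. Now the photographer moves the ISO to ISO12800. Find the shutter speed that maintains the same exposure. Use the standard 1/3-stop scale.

ISO: 2500 → 3200 → 4000 → 5000 → 6400 → 8000 → 10000 → 12800 — 2 1/3 stops raised (brighter).
Need 2 1/3 stops darker from the shutter speed: 0.6 → 0.5 → 0.4 → 0.3 → 1/4 → 1/5 → 1/6 → 1/8.

1/8s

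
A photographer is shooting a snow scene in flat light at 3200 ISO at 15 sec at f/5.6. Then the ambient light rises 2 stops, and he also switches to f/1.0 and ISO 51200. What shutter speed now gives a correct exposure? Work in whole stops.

1/125s

Scene light: 2 stops brighter.
Aperture: f/5.6 → f/4 → f/2.8 → f/2 → f/1.4 → f/1.0 — 5 stops opened up (brighter).
ISO: 3200 → 6400 → 12800 → 25600 → 51200 — 4 stops raised (brighter).
Net so far: 11 stops brighter. Shutter speed: 15 → 8 → 4 → 2 → 1 → 1/2 → 1/4 → 1/8 → 1/15 → 1/30 → 1/60 → 1/125.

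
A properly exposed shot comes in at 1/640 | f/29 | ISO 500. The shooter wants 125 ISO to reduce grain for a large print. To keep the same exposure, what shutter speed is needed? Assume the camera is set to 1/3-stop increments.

1/160s

ISO: 500 → 400 → 320 → 250 → 200 → 160 → 125 — 2 stops lower (darker).
Need 2 stops brighter from the shutter speed: 1/640 → 1/500 → 1/400 → 1/320 → 1/250 → 1/200 → 1/160.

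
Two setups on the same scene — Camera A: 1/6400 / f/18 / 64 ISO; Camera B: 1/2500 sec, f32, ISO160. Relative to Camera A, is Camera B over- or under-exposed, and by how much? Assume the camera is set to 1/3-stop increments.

1 stop brighter

Aperture: f/18 → f/20 → f/22 → f/25 → f/29 → f/32 — 1 2/3 stops smaller aperture (darker).
Shutter speed: 1/6400 → 1/5000 → 1/4000 → 1/3200 → 1/2500 — 1 1/3 stops slower (brighter).
ISO: 64 → 80 → 100 → 125 → 160 — 1 1/3 stops higher (brighter).
Net: −1 2/3 +1 1/3 +1 1/3 = +1 stop.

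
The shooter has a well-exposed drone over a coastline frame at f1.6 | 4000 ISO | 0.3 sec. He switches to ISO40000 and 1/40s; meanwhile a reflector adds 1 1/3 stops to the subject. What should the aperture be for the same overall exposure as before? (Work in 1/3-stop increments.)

Scene light: 1 1/3 stops brighter.
ISO: 4000 → 5000 → 6400 → 8000 → 10000 → 12800 → 16000 → 20000 → 25600 → 32000 → 40000 — 3 1/3 stops raised (brighter).
Shutter speed: 0.3 → 1/4 → 1/5 → 1/6 → 1/8 → 1/10 → 1/13 → 1/15 → 1/20 → 1/25 → 1/30 → 1/40 — 3 2/3 stops shorter (darker).
Net so far: 1 stop brighter. Aperture: f/1.6 → f/1.8 → f/2 → f/2.2.

f/2.2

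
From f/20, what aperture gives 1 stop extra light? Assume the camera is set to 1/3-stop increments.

f/14

Aperture: f/20 → f/18 → f/16 → f/14 — 1 stop larger aperture (brighter).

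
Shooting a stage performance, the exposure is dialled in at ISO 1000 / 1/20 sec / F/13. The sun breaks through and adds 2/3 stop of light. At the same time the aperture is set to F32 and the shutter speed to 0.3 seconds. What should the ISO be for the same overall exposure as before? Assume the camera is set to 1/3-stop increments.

Scene light: 2/3 stop brighter.
Aperture: f/13 → f/14 → f/16 → f/18 → f/20 → f/22 → f/25 → f/29 → f/32 — 2 2/3 stops smaller aperture (darker).
Shutter speed: 1/20 → 1/15 → 1/13 → 1/10 → 1/8 → 1/6 → 1/5 → 1/4 → 0.3 — 2 2/3 stops longer (brighter).
Net so far: 2/3 stop brighter. ISO: 1000 → 800 → 640.

ISO 640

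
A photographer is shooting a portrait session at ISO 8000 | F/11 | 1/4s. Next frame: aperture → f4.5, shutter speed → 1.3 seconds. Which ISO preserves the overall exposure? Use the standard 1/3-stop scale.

Aperture: f/11 → f/10 → f/9 → f/8 → f/7.1 → f/6.3 → f/5.6 → f/5 → f/4.5 — 2 2/3 stops larger aperture (brighter).
Shutter speed: 1/4 → 0.3 → 0.4 → 0.5 → 0.6 → 0.8 → 1 → 1.3 — 2 1/3 stops longer (brighter).
Net change so far: 5 stops brighter. Offset with the ISO: 8000 → 6400 → 5000 → 4000 → 3200 → 2500 → 2000 → 1600 → 1250 → 1000 → 800 → 640 → 500 → 400 → 320 → 250.

ISO 250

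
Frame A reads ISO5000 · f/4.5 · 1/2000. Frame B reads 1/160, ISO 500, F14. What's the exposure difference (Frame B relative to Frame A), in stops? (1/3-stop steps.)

3 stops darker

Aperture: f/4.5 → f/5 → f/5.6 → f/6.3 → f/7.1 → f/8 → f/9 → f/10 → f/11 → f/13 → f/14 — 3 1/3 stops narrower (darker).
Shutter speed: 1/2000 → 1/1600 → 1/1250 → 1/1000 → 1/800 → 1/640 → 1/500 → 1/400 → 1/320 → 1/250 → 1/200 → 1/160 — 3 2/3 stops longer (brighter).
ISO: 5000 → 4000 → 3200 → 2500 → 2000 → 1600 → 1250 → 1000 → 800 → 640 → 500 — 3 1/3 stops lower (darker).
Net: −3 1/3 +3 2/3 −3 1/3 = −3 stops.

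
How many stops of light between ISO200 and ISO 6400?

5 stops

200 → 400 → 800 → 1600 → 3200 → 6400 — count the steps: 5 stops.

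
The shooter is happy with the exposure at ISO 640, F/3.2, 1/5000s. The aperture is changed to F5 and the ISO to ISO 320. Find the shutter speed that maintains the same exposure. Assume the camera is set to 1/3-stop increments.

Aperture: f/3.2 → f/3.5 → f/4 → f/4.5 → f/5 — 1 1/3 stops narrower (darker).
ISO: 640 → 500 → 400 → 320 — 1 stop lower (darker).
Net change so far: 2 1/3 stops darker. Offset with the shutter speed: 1/5000 → 1/4000 → 1/3200 → 1/2500 → 1/2000 → 1/1600 → 1/1250 → 1/1000.

1/1000s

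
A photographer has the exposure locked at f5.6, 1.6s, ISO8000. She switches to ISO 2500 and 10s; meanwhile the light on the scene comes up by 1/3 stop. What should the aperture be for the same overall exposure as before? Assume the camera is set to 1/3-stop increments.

Scene light: 1/3 stop brighter.
ISO: 8000 → 6400 → 5000 → 4000 → 3200 → 2500 — 1 2/3 stops dropped (darker).
Shutter speed: 1.6 → 2 → 2.5 → 3.2 → 4 → 5 → 6 → 8 → 10 — 2 2/3 stops longer (brighter).
Net so far: 1 1/3 stops brighter. Aperture: f/5.6 → f/6.3 → f/7.1 → f/8 → f/9.

f/9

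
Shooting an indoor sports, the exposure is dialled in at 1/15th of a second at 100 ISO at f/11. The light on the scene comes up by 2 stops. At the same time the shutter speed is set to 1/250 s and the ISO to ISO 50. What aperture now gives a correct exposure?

f/4

Scene light: 2 stops brighter.
Shutter speed: 1/15 → 1/30 → 1/60 → 1/125 → 1/250 — 4 stops faster (darker).
ISO: 100 → 50 — 1 stop lower (darker).
Net so far: 3 stops darker. Aperture: f/11 → f/8 → f/5.6 → f/4.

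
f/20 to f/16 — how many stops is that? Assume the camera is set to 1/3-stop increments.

2/3 stop

f/20 → f/18 → f/16 — count the steps: 2 third-stops = 2/3 stop.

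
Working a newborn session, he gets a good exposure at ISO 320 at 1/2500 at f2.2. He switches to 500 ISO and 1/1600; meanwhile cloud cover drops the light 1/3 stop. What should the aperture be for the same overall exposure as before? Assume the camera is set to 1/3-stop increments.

Scene light: 1/3 stop darker.
ISO: 320 → 400 → 500 — 2/3 stop raised (brighter).
Shutter speed: 1/2500 → 1/2000 → 1/1600 — 2/3 stop slower (brighter).
Net so far: 1 stop brighter. Aperture: f/2.2 → f/2.5 → f/2.8 → f/3.2.

f/3.2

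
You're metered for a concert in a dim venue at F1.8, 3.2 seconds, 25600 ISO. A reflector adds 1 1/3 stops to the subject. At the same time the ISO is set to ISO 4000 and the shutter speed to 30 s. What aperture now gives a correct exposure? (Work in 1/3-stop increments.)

Scene light: 1 1/3 stops brighter.
ISO: 25600 → 20000 → 16000 → 12800 → 10000 → 8000 → 6400 → 5000 → 4000 — 2 2/3 stops dropped (darker).
Shutter speed: 3.2 → 4 → 5 → 6 → 8 → 10 → 13 → 15 → 20 → 25 → 30 — 3 1/3 stops slower (brighter).
Net so far: 2 stops brighter. Aperture: f/1.8 → f/2 → f/2.2 → f/2.5 → f/2.8 → f/3.2 → f/3.5.

f/3.5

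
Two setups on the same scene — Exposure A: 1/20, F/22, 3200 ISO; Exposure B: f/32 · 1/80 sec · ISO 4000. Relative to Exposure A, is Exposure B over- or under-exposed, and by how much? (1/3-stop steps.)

Aperture: f/22 → f/25 → f/29 → f/32 — 1 stop narrower (darker).
Shutter speed: 1/20 → 1/25 → 1/30 → 1/40 → 1/50 → 1/60 → 1/80 — 2 stops shorter (darker).
ISO: 3200 → 4000 — 1/3 stop raised (brighter).
Net: −1 −2 +1/3 = −2 2/3 stops.

2 2/3 stops darker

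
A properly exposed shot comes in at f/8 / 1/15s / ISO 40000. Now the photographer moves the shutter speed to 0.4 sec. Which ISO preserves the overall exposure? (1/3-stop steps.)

Shutter speed: 1/15 → 1/13 → 1/10 → 1/8 → 1/6 → 1/5 → 1/4 → 0.3 → 0.4 — 2 2/3 stops longer (brighter).
Need 2 2/3 stops darker from the ISO: 40000 → 32000 → 25600 → 20000 → 16000 → 12800 → 10000 → 8000 → 6400.

ISO 6400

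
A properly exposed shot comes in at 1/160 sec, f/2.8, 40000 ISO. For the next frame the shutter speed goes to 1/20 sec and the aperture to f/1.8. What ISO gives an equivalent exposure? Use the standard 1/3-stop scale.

Shutter speed: 1/160 → 1/125 → 1/100 → 1/80 → 1/60 → 1/50 → 1/40 → 1/30 → 1/25 → 1/20 — 3 stops slower (brighter).
Aperture: f/2.8 → f/2.5 → f/2.2 → f/2 → f/1.8 — 1 1/3 stops opened up (brighter).
Net change so far: 4 1/3 stops brighter. Offset with the ISO: 40000 → 32000 → 25600 → 20000 → 16000 → 12800 → 10000 → 8000 → 6400 → 5000 → 4000 → 3200 → 2500 → 2000.

ISO 2000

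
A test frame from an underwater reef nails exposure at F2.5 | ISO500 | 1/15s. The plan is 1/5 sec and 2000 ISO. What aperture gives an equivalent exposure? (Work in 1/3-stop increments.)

Shutter speed: 1/15 → 1/13 → 1/10 → 1/8 → 1/6 → 1/5 — 1 2/3 stops slower (brighter).
ISO: 500 → 640 → 800 → 1000 → 1250 → 1600 → 2000 — 2 stops higher (brighter).
Net change so far: 3 2/3 stops brighter. Offset with the aperture: f/2.5 → f/2.8 → f/3.2 → f/3.5 → f/4 → f/4.5 → f/5 → f/5.6 → f/6.3 → f/7.1 → f/8 → f/9.

f/9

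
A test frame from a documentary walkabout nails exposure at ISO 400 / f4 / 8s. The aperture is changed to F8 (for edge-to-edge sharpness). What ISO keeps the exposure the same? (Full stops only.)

Aperture: f/4 → f/5.6 → f/8 — 2 stops stopped down (darker).
Need 2 stops brighter from the ISO: 400 → 800 → 1600.

ISO 1600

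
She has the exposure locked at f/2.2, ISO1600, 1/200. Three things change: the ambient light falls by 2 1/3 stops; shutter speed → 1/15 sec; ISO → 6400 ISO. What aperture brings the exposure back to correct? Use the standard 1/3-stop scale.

f/7.1

Scene light: 2 1/3 stops darker.
Shutter speed: 1/200 → 1/160 → 1/125 → 1/100 → 1/80 → 1/60 → 1/50 → 1/40 → 1/30 → 1/25 → 1/20 → 1/15 — 3 2/3 stops slower (brighter).
ISO: 1600 → 2000 → 2500 → 3200 → 4000 → 5000 → 6400 — 2 stops higher (brighter).
Net so far: 3 1/3 stops brighter. Aperture: f/2.2 → f/2.5 → f/2.8 → f/3.2 → f/3.5 → f/4 → f/4.5 → f/5 → f/5.6 → f/6.3 → f/7.1.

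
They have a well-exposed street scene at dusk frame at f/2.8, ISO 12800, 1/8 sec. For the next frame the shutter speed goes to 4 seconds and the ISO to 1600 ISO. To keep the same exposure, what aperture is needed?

Shutter speed: 1/8 → 1/4 → 1/2 → 1 → 2 → 4 — 5 stops longer (brighter).
ISO: 12800 → 6400 → 3200 → 1600 — 3 stops dropped (darker).
Net change so far: 2 stops brighter. Offset with the aperture: f/2.8 → f/4 → f/5.6.

f/5.6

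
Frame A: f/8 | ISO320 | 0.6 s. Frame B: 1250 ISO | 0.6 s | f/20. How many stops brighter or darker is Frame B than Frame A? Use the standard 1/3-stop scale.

2/3 stop darker

Aperture: f/8 → f/9 → f/10 → f/11 → f/13 → f/14 → f/16 → f/18 → f/20 — 2 2/3 stops narrower (darker).
Shutter speed: unchanged.
ISO: 320 → 400 → 500 → 640 → 800 → 1000 → 1250 — 2 stops higher (brighter).
Net: −2 2/3 +2 = −2/3 stops.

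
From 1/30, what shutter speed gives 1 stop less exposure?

1/60s

Shutter speed: 1/30 → 1/60 — 1 stop faster (darker).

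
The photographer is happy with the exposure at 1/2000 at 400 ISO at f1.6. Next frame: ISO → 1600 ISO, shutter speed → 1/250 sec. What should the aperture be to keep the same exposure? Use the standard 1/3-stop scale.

ISO: 400 → 500 → 640 → 800 → 1000 → 1250 → 1600 — 2 stops higher (brighter).
Shutter speed: 1/2000 → 1/1600 → 1/1250 → 1/1000 → 1/800 → 1/640 → 1/500 → 1/400 → 1/320 → 1/250 — 3 stops longer (brighter).
Net change so far: 5 stops brighter. Offset with the aperture: f/1.6 → f/1.8 → f/2 → f/2.2 → f/2.5 → f/2.8 → f/3.2 → f/3.5 → f/4 → f/4.5 → f/5 → f/5.6 → f/6.3 → f/7.1 → f/8 → f/9.

f/9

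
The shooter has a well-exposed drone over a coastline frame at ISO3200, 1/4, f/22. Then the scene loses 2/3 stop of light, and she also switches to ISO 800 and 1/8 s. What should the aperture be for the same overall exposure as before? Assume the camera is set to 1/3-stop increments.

Scene light: 2/3 stop darker.
ISO: 3200 → 2500 → 2000 → 1600 → 1250 → 1000 → 800 — 2 stops lower (darker).
Shutter speed: 1/4 → 1/5 → 1/6 → 1/8 — 1 stop shorter (darker).
Net so far: 3 2/3 stops darker. Aperture: f/22 → f/20 → f/18 → f/16 → f/14 → f/13 → f/11 → f/10 → f/9 → f/8 → f/7.1 → f/6.3.

f/6.3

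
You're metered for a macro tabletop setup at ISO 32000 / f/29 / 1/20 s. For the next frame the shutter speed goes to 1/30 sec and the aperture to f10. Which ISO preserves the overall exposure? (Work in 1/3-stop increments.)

Shutter speed: 1/20 → 1/25 → 1/30 — 2/3 stop shorter (darker).
Aperture: f/29 → f/25 → f/22 → f/20 → f/18 → f/16 → f/14 → f/13 → f/11 → f/10 — 3 stops larger aperture (brighter).
Net change so far: 2 1/3 stops brighter. Offset with the ISO: 32000 → 25600 → 20000 → 16000 → 12800 → 10000 → 8000 → 6400.

ISO 6400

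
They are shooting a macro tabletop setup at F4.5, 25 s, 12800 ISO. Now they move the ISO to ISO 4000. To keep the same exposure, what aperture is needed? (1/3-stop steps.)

f/2.5

ISO: 12800 → 10000 → 8000 → 6400 → 5000 → 4000 — 1 2/3 stops lower (darker).
Need 1 2/3 stops brighter from the aperture: f/4.5 → f/4 → f/3.5 → f/3.2 → f/2.8 → f/2.5.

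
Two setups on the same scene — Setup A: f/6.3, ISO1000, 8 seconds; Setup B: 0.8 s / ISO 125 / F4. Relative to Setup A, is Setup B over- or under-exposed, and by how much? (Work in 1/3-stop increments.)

5 stops darker

Aperture: f/6.3 → f/5.6 → f/5 → f/4.5 → f/4 — 1 1/3 stops wider (brighter).
Shutter speed: 8 → 6 → 5 → 4 → 3.2 → 2.5 → 2 → 1.6 → 1.3 → 1 → 0.8 — 3 1/3 stops shorter (darker).
ISO: 1000 → 800 → 640 → 500 → 400 → 320 → 250 → 200 → 160 → 125 — 3 stops lower (darker).
Net: +1 1/3 −3 1/3 −3 = −5 stops.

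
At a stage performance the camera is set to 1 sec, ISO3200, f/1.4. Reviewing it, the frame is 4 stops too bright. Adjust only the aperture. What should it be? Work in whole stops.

Overexposed by 4 stops → need 4 stops darker.
Aperture: f/1.4 → f/2 → f/2.8 → f/4 → f/5.6.

f/5.6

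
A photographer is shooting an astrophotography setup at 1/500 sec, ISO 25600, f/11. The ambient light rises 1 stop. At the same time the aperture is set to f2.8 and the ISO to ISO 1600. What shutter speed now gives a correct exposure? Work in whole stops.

1/1000s

Scene light: 1 stop brighter.
Aperture: f/11 → f/8 → f/5.6 → f/4 → f/2.8 — 4 stops larger aperture (brighter).
ISO: 25600 → 12800 → 6400 → 3200 → 1600 — 4 stops lower (darker).
Net so far: 1 stop brighter. Shutter speed: 1/500 → 1/1000.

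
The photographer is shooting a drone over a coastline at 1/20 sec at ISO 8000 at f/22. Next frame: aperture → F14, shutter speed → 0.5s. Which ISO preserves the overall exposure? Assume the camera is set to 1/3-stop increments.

ISO 320

Aperture: f/22 → f/20 → f/18 → f/16 → f/14 — 1 1/3 stops larger aperture (brighter).
Shutter speed: 1/20 → 1/15 → 1/13 → 1/10 → 1/8 → 1/6 → 1/5 → 1/4 → 0.3 → 0.4 → 0.5 — 3 1/3 stops slower (brighter).
Net change so far: 4 2/3 stops brighter. Offset with the ISO: 8000 → 6400 → 5000 → 4000 → 3200 → 2500 → 2000 → 1600 → 1250 → 1000 → 800 → 640 → 500 → 400 → 320.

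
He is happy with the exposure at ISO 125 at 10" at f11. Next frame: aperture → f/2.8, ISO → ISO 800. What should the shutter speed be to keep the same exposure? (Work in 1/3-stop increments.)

Aperture: f/11 → f/10 → f/9 → f/8 → f/7.1 → f/6.3 → f/5.6 → f/5 → f/4.5 → f/4 → f/3.5 → f/3.2 → f/2.8 — 4 stops wider (brighter).
ISO: 125 → 160 → 200 → 250 → 320 → 400 → 500 → 640 → 800 — 2 2/3 stops raised (brighter).
Net change so far: 6 2/3 stops brighter. Offset with the shutter speed: 10 → 8 → 6 → 5 → 4 → 3.2 → 2.5 → 2 → 1.6 → 1.3 → 1 → 0.8 → 0.6 → 0.5 → 0.4 → 0.3 → 1/4 → 1/5 → 1/6 → 1/8 → 1/10.

1/10s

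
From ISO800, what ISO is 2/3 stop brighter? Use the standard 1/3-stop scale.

ISO: 800 → 1000 → 1250 — 2/3 stop raised (brighter).

ISO 1250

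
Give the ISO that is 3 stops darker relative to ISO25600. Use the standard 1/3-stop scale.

ISO: 25600 → 20000 → 16000 → 12800 → 10000 → 8000 → 6400 → 5000 → 4000 → 3200 — 3 stops dropped (darker).

ISO 3200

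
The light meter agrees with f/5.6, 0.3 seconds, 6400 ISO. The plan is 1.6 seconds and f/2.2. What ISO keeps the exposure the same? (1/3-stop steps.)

Shutter speed: 0.3 → 0.4 → 0.5 → 0.6 → 0.8 → 1 → 1.3 → 1.6 — 2 1/3 stops slower (brighter).
Aperture: f/5.6 → f/5 → f/4.5 → f/4 → f/3.5 → f/3.2 → f/2.8 → f/2.5 → f/2.2 — 2 2/3 stops opened up (brighter).
Net change so far: 5 stops brighter. Offset with the ISO: 6400 → 5000 → 4000 → 3200 → 2500 → 2000 → 1600 → 1250 → 1000 → 800 → 640 → 500 → 400 → 320 → 250 → 200.

ISO 200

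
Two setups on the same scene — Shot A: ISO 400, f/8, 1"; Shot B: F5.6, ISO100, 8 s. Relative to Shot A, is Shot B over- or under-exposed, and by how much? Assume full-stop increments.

Aperture: f/8 → f/5.6 — 1 stop opened up (brighter).
Shutter speed: 1 → 2 → 4 → 8 — 3 stops slower (brighter).
ISO: 400 → 200 → 100 — 2 stops lower (darker).
Net: +1 +3 −2 = +2 stops.

2 stops brighter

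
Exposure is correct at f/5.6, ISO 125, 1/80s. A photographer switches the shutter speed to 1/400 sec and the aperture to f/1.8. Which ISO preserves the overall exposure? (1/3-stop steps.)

ISO 64

Shutter speed: 1/80 → 1/100 → 1/125 → 1/160 → 1/200 → 1/250 → 1/320 → 1/400 — 2 1/3 stops shorter (darker).
Aperture: f/5.6 → f/5 → f/4.5 → f/4 → f/3.5 → f/3.2 → f/2.8 → f/2.5 → f/2.2 → f/2 → f/1.8 — 3 1/3 stops opened up (brighter).
Net change so far: 1 stop brighter. Offset with the ISO: 125 → 100 → 80 → 64.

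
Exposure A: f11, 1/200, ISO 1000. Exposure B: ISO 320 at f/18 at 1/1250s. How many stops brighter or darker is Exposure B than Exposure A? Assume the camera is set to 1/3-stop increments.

Aperture: f/11 → f/13 → f/14 → f/16 → f/18 — 1 1/3 stops narrower (darker).
Shutter speed: 1/200 → 1/250 → 1/320 → 1/400 → 1/500 → 1/640 → 1/800 → 1/1000 → 1/1250 — 2 2/3 stops shorter (darker).
ISO: 1000 → 800 → 640 → 500 → 400 → 320 — 1 2/3 stops dropped (darker).
Net: −1 1/3 −2 2/3 −1 2/3 = −5 2/3 stops.

5 2/3 stops darker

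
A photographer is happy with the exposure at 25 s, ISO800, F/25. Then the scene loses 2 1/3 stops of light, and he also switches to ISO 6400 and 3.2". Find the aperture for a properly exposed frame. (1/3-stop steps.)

f/11

Scene light: 2 1/3 stops darker.
ISO: 800 → 1000 → 1250 → 1600 → 2000 → 2500 → 3200 → 4000 → 5000 → 6400 — 3 stops raised (brighter).
Shutter speed: 25 → 20 → 15 → 13 → 10 → 8 → 6 → 5 → 4 → 3.2 — 3 stops faster (darker).
Net so far: 2 1/3 stops darker. Aperture: f/25 → f/22 → f/20 → f/18 → f/16 → f/14 → f/13 → f/11.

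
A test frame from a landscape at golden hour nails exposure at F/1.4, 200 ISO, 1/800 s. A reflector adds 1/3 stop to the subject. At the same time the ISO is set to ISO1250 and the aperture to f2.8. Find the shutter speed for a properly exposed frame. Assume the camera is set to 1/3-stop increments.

Scene light: 1/3 stop brighter.
ISO: 200 → 250 → 320 → 400 → 500 → 640 → 800 → 1000 → 1250 — 2 2/3 stops higher (brighter).
Aperture: f/1.4 → f/1.6 → f/1.8 → f/2 → f/2.2 → f/2.5 → f/2.8 — 2 stops stopped down (darker).
Net so far: 1 stop brighter. Shutter speed: 1/800 → 1/1000 → 1/1250 → 1/1600.

1/1600s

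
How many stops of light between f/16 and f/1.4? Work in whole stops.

7 stops

f/16 → f/11 → f/8 → f/5.6 → f/4 → f/2.8 → f/2 → f/1.4 — count the steps: 7 stops.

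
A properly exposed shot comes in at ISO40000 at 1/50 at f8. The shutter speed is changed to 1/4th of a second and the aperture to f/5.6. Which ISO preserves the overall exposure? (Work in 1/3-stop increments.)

Shutter speed: 1/50 → 1/40 → 1/30 → 1/25 → 1/20 → 1/15 → 1/13 → 1/10 → 1/8 → 1/6 → 1/5 → 1/4 — 3 2/3 stops longer (brighter).
Aperture: f/8 → f/7.1 → f/6.3 → f/5.6 — 1 stop larger aperture (brighter).
Net change so far: 4 2/3 stops brighter. Offset with the ISO: 40000 → 32000 → 25600 → 20000 → 16000 → 12800 → 10000 → 8000 → 6400 → 5000 → 4000 → 3200 → 2500 → 2000 → 1600.

ISO 1600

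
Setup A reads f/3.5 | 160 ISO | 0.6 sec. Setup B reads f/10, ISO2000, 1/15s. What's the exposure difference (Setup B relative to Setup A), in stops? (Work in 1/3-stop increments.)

Aperture: f/3.5 → f/4 → f/4.5 → f/5 → f/5.6 → f/6.3 → f/7.1 → f/8 → f/9 → f/10 — 3 stops stopped down (darker).
Shutter speed: 0.6 → 0.5 → 0.4 → 0.3 → 1/4 → 1/5 → 1/6 → 1/8 → 1/10 → 1/13 → 1/15 — 3 1/3 stops shorter (darker).
ISO: 160 → 200 → 250 → 320 → 400 → 500 → 640 → 800 → 1000 → 1250 → 1600 → 2000 — 3 2/3 stops raised (brighter).
Net: −3 −3 1/3 +3 2/3 = −2 2/3 stops.

2 2/3 stops darker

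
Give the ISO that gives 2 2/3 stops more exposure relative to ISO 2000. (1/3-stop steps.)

ISO 12800

ISO: 2000 → 2500 → 3200 → 4000 → 5000 → 6400 → 8000 → 10000 → 12800 — 2 2/3 stops raised (brighter).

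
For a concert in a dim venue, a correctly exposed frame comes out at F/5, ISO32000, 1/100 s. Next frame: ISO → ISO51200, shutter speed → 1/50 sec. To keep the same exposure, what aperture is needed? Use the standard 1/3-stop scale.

f/9

ISO: 32000 → 40000 → 51200 — 2/3 stop higher (brighter).
Shutter speed: 1/100 → 1/80 → 1/60 → 1/50 — 1 stop slower (brighter).
Net change so far: 1 2/3 stops brighter. Offset with the aperture: f/5 → f/5.6 → f/6.3 → f/7.1 → f/8 → f/9.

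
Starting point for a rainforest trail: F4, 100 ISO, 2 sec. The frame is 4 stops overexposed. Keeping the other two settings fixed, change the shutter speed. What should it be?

1/8s

Overexposed by 4 stops → need 4 stops darker.
Shutter speed: 2 → 1 → 1/2 → 1/4 → 1/8.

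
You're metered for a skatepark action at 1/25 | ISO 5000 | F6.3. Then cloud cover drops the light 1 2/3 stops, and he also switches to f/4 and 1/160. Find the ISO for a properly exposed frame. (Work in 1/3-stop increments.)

Scene light: 1 2/3 stops darker.
Aperture: f/6.3 → f/5.6 → f/5 → f/4.5 → f/4 — 1 1/3 stops opened up (brighter).
Shutter speed: 1/25 → 1/30 → 1/40 → 1/50 → 1/60 → 1/80 → 1/100 → 1/125 → 1/160 — 2 2/3 stops shorter (darker).
Net so far: 3 stops darker. ISO: 5000 → 6400 → 8000 → 10000 → 12800 → 16000 → 20000 → 25600 → 32000 → 40000.

ISO 40000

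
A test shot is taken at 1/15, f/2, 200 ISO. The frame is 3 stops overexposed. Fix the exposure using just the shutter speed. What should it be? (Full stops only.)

1/125s

Overexposed by 3 stops → need 3 stops darker.
Shutter speed: 1/15 → 1/30 → 1/60 → 1/125.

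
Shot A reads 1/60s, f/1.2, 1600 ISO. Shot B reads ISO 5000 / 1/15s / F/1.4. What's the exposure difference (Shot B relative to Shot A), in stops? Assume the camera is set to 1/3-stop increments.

Aperture: f/1.2 → f/1.4 — 1/3 stop narrower (darker).
Shutter speed: 1/60 → 1/50 → 1/40 → 1/30 → 1/25 → 1/20 → 1/15 — 2 stops slower (brighter).
ISO: 1600 → 2000 → 2500 → 3200 → 4000 → 5000 — 1 2/3 stops raised (brighter).
Net: −1/3 +2 +1 2/3 = +3 1/3 stops.

3 1/3 stops brighter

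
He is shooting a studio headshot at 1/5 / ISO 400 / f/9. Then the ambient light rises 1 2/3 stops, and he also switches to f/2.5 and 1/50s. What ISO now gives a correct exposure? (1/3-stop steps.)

ISO 100

Scene light: 1 2/3 stops brighter.
Aperture: f/9 → f/8 → f/7.1 → f/6.3 → f/5.6 → f/5 → f/4.5 → f/4 → f/3.5 → f/3.2 → f/2.8 → f/2.5 — 3 2/3 stops wider (brighter).
Shutter speed: 1/5 → 1/6 → 1/8 → 1/10 → 1/13 → 1/15 → 1/20 → 1/25 → 1/30 → 1/40 → 1/50 — 3 1/3 stops faster (darker).
Net so far: 2 stops brighter. ISO: 400 → 320 → 250 → 200 → 160 → 125 → 100.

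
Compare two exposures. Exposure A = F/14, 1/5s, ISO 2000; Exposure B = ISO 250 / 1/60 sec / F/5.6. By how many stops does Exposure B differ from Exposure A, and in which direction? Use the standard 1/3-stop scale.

4 stops darker

Aperture: f/14 → f/13 → f/11 → f/10 → f/9 → f/8 → f/7.1 → f/6.3 → f/5.6 — 2 2/3 stops wider (brighter).
Shutter speed: 1/5 → 1/6 → 1/8 → 1/10 → 1/13 → 1/15 → 1/20 → 1/25 → 1/30 → 1/40 → 1/50 → 1/60 — 3 2/3 stops shorter (darker).
ISO: 2000 → 1600 → 1250 → 1000 → 800 → 640 → 500 → 400 → 320 → 250 — 3 stops lower (darker).
Net: +2 2/3 −3 2/3 −3 = −4 stops.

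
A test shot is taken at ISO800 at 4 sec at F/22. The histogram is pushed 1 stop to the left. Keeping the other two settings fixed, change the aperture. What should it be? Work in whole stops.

Underexposed by 1 stop → need 1 stop brighter.
Aperture: f/22 → f/16.

f/16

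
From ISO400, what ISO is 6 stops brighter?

ISO: 400 → 800 → 1600 → 3200 → 6400 → 12800 → 25600 — 6 stops raised (brighter).

ISO 25600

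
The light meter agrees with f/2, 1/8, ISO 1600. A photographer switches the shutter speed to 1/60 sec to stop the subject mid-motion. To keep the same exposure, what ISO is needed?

ISO 12800

Shutter speed: 1/8 → 1/15 → 1/30 → 1/60 — 3 stops shorter (darker).
Need 3 stops brighter from the ISO: 1600 → 3200 → 6400 → 12800.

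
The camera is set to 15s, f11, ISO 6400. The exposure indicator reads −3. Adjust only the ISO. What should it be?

ISO 51200

Underexposed by 3 stops → need 3 stops brighter.
ISO: 6400 → 12800 → 25600 → 51200.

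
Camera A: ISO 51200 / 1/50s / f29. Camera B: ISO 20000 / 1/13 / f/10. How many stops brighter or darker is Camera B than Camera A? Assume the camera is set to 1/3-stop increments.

3 2/3 stops brighter

Aperture: f/29 → f/25 → f/22 → f/20 → f/18 → f/16 → f/14 → f/13 → f/11 → f/10 — 3 stops opened up (brighter).
Shutter speed: 1/50 → 1/40 → 1/30 → 1/25 → 1/20 → 1/15 → 1/13 — 2 stops longer (brighter).
ISO: 51200 → 40000 → 32000 → 25600 → 20000 — 1 1/3 stops lower (darker).
Net: +3 +2 −1 1/3 = +3 2/3 stops.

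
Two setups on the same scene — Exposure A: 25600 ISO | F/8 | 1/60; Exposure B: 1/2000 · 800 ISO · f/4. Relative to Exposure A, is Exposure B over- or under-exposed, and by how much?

Aperture: f/8 → f/5.6 → f/4 — 2 stops wider (brighter).
Shutter speed: 1/60 → 1/125 → 1/250 → 1/500 → 1/1000 → 1/2000 — 5 stops shorter (darker).
ISO: 25600 → 12800 → 6400 → 3200 → 1600 → 800 — 5 stops lower (darker).
Net: +2 −5 −5 = −8 stops.

8 stops darker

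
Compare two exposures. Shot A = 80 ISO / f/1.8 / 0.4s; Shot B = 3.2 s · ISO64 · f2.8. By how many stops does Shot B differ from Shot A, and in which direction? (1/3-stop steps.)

Aperture: f/1.8 → f/2 → f/2.2 → f/2.5 → f/2.8 — 1 1/3 stops smaller aperture (darker).
Shutter speed: 0.4 → 0.5 → 0.6 → 0.8 → 1 → 1.3 → 1.6 → 2 → 2.5 → 3.2 — 3 stops longer (brighter).
ISO: 80 → 64 — 1/3 stop dropped (darker).
Net: −1 1/3 +3 −1/3 = +1 1/3 stops.

1 1/3 stops brighter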